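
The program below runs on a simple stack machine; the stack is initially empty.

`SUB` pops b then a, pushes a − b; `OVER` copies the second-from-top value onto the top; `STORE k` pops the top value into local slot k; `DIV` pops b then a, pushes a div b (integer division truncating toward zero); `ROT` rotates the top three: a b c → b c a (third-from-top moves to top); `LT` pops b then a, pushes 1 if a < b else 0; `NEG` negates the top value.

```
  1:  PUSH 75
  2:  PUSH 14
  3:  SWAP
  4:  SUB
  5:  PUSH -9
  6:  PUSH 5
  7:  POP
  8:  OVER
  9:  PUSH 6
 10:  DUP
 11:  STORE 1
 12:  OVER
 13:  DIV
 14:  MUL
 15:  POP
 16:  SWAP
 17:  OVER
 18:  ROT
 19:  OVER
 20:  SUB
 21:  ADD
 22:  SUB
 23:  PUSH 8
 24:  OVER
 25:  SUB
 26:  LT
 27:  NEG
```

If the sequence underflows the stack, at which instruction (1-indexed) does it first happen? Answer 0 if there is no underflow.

0

PUSH 75 : [75]
PUSH 14 : [75, 14]
SWAP    : [14, 75]
SUB     : [-61]
PUSH -9 : [-61, -9]
PUSH 5  : [-61, -9, 5]
POP     : [-61, -9]
OVER    : [-61, -9, -61]
PUSH 6  : [-61, -9, -61, 6]
DUP     : [-61, -9, -61, 6, 6]
STORE 1 : [-61, -9, -61, 6]
OVER    : [-61, -9, -61, 6, -61]
DIV     : [-61, -9, -61, 0]
MUL     : [-61, -9, 0]
POP     : [-61, -9]
SWAP    : [-9, -61]
OVER    : [-9, -61, -9]
ROT     : [-61, -9, -9]
OVER    : [-61, -9, -9, -9]
SUB     : [-61, -9, 0]
ADD     : [-61, -9]
SUB     : [-52]
PUSH 8  : [-52, 8]
OVER    : [-52, 8, -52]
SUB     : [-52, 60]
LT      : [1]
NEG     : [-1]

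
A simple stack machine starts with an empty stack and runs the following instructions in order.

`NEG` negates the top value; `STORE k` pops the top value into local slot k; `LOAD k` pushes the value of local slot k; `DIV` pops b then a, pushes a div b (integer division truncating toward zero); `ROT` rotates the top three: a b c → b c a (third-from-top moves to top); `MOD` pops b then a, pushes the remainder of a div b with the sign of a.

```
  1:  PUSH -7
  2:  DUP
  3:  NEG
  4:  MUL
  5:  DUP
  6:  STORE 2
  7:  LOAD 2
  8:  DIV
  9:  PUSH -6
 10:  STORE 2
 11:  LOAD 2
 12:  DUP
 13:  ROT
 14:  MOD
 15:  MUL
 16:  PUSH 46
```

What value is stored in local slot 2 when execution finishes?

PUSH -7 -> -7
DUP     -> -7 -7
NEG     -> -7 7
MUL     -> -49
DUP     -> -49 -49
STORE 2 -> -49
LOAD 2  -> -49 -49
DIV     -> 1
PUSH -6 -> 1 -6
STORE 2 -> 1
LOAD 2  -> 1 -6
DUP     -> 1 -6 -6
ROT     -> -6 -6 1
MOD     -> -6 0
MUL     -> 0
PUSH 46 -> 0 46

-6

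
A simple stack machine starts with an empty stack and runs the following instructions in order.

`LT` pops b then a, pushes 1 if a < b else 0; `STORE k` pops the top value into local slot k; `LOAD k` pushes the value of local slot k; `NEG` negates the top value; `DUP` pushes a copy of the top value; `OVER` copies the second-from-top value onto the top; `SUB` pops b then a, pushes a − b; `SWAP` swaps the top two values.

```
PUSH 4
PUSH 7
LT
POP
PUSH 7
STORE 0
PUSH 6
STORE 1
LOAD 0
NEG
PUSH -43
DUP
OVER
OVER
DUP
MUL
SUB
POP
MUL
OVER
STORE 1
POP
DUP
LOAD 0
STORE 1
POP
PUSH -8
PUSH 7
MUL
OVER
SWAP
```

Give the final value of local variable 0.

PUSH 4   -> [4]
PUSH 7   -> [4, 7]
LT       -> [1]
POP      -> []
PUSH 7   -> [7]
STORE 0  -> []
PUSH 6   -> [6]
STORE 1  -> []
LOAD 0   -> [7]
NEG      -> [-7]
PUSH -43 -> [-7, -43]
DUP      -> [-7, -43, -43]
OVER     -> [-7, -43, -43, -43]
OVER     -> [-7, -43, -43, -43, -43]
DUP      -> [-7, -43, -43, -43, -43, -43]
MUL      -> [-7, -43, -43, -43, 1849]
SUB      -> [-7, -43, -43, -1892]
POP      -> [-7, -43, -43]
MUL      -> [-7, 1849]
OVER     -> [-7, 1849, -7]
STORE 1  -> [-7, 1849]
POP      -> [-7]
DUP      -> [-7, -7]
LOAD 0   -> [-7, -7, 7]
STORE 1  -> [-7, -7]
POP      -> [-7]
PUSH -8  -> [-7, -8]
PUSH 7   -> [-7, -8, 7]
MUL      -> [-7, -56]
OVER     -> [-7, -56, -7]
SWAP     -> [-7, -7, -56]

7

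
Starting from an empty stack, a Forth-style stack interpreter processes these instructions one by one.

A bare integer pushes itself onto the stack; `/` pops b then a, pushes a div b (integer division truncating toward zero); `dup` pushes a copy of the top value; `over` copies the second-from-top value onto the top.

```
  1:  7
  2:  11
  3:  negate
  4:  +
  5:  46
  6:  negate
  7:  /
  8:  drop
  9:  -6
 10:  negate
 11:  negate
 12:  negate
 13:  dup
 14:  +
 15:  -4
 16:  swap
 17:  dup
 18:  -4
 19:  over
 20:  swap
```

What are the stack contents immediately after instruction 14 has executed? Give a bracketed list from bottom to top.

[12]

7       7
11      7 11
negate  7 -11
+       -4
46      -4 46
negate  -4 -46
/       0
drop    (empty)
-6      -6
negate  6
negate  -6
negate  6
dup     6 6
+       12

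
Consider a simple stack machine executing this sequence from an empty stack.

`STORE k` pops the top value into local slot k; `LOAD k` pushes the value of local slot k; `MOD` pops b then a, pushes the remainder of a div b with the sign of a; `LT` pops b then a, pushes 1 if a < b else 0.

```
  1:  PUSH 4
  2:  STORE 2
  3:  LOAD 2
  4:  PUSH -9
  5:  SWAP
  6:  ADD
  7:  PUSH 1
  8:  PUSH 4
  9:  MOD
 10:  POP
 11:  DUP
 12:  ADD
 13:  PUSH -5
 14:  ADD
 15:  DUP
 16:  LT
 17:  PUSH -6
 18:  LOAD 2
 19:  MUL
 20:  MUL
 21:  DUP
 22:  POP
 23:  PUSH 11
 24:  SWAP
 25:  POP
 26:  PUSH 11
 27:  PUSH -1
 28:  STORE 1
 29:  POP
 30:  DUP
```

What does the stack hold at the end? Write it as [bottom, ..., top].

[11, 11]

PUSH 4  -> [4]
STORE 2 -> []
LOAD 2  -> [4]
PUSH -9 -> [4, -9]
SWAP    -> [-9, 4]
ADD     -> [-5]
PUSH 1  -> [-5, 1]
PUSH 4  -> [-5, 1, 4]
MOD     -> [-5, 1]
POP     -> [-5]
DUP     -> [-5, -5]
ADD     -> [-10]
PUSH -5 -> [-10, -5]
ADD     -> [-15]
DUP     -> [-15, -15]
LT      -> [0]
PUSH -6 -> [0, -6]
LOAD 2  -> [0, -6, 4]
MUL     -> [0, -24]
MUL     -> [0]
DUP     -> [0, 0]
POP     -> [0]
PUSH 11 -> [0, 11]
SWAP    -> [11, 0]
POP     -> [11]
PUSH 11 -> [11, 11]
PUSH -1 -> [11, 11, -1]
STORE 1 -> [11, 11]
POP     -> [11]
DUP     -> [11, 11]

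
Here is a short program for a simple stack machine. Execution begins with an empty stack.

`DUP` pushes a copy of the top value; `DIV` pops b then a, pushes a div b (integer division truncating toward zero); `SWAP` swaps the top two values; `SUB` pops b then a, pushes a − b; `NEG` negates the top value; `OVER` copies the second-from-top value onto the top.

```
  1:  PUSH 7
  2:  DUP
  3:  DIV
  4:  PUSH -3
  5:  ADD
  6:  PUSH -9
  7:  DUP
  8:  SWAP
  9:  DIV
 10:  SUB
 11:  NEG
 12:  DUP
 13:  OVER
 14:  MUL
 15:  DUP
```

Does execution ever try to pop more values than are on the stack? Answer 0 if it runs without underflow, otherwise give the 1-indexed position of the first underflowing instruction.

0

PUSH 7  -> [7]
DUP     -> [7, 7]
DIV     -> [1]
PUSH -3 -> [1, -3]
ADD     -> [-2]
PUSH -9 -> [-2, -9]
DUP     -> [-2, -9, -9]
SWAP    -> [-2, -9, -9]
DIV     -> [-2, 1]
SUB     -> [-3]
NEG     -> [3]
DUP     -> [3, 3]
OVER    -> [3, 3, 3]
MUL     -> [3, 9]
DUP     -> [3, 9, 9]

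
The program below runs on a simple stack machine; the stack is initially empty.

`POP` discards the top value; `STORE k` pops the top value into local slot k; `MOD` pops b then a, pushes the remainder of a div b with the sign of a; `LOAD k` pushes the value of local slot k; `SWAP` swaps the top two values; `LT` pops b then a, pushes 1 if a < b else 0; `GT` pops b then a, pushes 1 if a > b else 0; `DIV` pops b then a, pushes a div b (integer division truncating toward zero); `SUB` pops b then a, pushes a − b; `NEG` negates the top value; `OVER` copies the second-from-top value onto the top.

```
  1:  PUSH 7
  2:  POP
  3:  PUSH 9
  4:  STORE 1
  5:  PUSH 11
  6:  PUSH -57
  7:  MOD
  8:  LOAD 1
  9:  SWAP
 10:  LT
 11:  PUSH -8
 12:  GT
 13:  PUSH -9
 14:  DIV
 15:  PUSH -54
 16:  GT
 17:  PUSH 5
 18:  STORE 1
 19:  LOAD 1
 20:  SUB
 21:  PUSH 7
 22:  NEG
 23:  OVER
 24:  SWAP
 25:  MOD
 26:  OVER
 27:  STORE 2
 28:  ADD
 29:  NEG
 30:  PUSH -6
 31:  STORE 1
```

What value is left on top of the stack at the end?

PUSH 7    7
POP       (empty)
PUSH 9    9
STORE 1   (empty)
PUSH 11   11
PUSH -57  11 -57
MOD       11
LOAD 1    11 9
SWAP      9 11
LT        1
PUSH -8   1 -8
GT        1
PUSH -9   1 -9
DIV       0
PUSH -54  0 -54
GT        1
PUSH 5    1 5
STORE 1   1
LOAD 1    1 5
SUB       -4
PUSH 7    -4 7
NEG       -4 -7
OVER      -4 -7 -4
SWAP      -4 -4 -7
MOD       -4 -4
OVER      -4 -4 -4
STORE 2   -4 -4
ADD       -8
NEG       8
PUSH -6   8 -6
STORE 1   8

8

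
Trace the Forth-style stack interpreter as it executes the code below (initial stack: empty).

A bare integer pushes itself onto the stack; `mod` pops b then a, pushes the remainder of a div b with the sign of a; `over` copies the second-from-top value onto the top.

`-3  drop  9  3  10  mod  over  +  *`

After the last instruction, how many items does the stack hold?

1

-3   -> [-3]
drop -> []
9    -> [9]
3    -> [9, 3]
10   -> [9, 3, 10]
mod  -> [9, 3]
over -> [9, 3, 9]
+    -> [9, 12]
*    -> [108]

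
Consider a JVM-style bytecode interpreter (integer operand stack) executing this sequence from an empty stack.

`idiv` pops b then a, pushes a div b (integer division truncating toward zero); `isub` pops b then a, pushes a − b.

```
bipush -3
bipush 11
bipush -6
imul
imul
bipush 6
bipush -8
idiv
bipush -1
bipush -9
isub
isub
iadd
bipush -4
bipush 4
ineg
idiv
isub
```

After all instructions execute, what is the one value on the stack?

bipush -3 : [-3]
bipush 11 : [-3, 11]
bipush -6 : [-3, 11, -6]
imul      : [-3, -66]
imul      : [198]
bipush 6  : [198, 6]
bipush -8 : [198, 6, -8]
idiv      : [198, 0]
bipush -1 : [198, 0, -1]
bipush -9 : [198, 0, -1, -9]
isub      : [198, 0, 8]
isub      : [198, -8]
iadd      : [190]
bipush -4 : [190, -4]
bipush 4  : [190, -4, 4]
ineg      : [190, -4, -4]
idiv      : [190, 1]
isub      : [189]

189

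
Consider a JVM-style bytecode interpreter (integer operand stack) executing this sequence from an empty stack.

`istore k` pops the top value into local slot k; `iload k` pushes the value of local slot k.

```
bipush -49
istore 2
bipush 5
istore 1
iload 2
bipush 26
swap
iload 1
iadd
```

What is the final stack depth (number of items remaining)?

bipush -49 -> [-49]
istore 2   -> []
bipush 5   -> [5]
istore 1   -> []
iload 2    -> [-49]
bipush 26  -> [-49, 26]
swap       -> [26, -49]
iload 1    -> [26, -49, 5]
iadd       -> [26, -44]

2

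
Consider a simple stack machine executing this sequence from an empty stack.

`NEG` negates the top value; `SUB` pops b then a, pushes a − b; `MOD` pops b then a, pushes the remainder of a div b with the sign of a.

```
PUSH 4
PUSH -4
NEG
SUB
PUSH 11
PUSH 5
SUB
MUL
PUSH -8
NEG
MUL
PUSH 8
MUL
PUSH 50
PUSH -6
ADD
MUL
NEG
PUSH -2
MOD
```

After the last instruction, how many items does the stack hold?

PUSH 4  -> 4
PUSH -4 -> 4 -4
NEG     -> 4 4
SUB     -> 0
PUSH 11 -> 0 11
PUSH 5  -> 0 11 5
SUB     -> 0 6
MUL     -> 0
PUSH -8 -> 0 -8
NEG     -> 0 8
MUL     -> 0
PUSH 8  -> 0 8
MUL     -> 0
PUSH 50 -> 0 50
PUSH -6 -> 0 50 -6
ADD     -> 0 44
MUL     -> 0
NEG     -> 0
PUSH -2 -> 0 -2
MOD     -> 0

1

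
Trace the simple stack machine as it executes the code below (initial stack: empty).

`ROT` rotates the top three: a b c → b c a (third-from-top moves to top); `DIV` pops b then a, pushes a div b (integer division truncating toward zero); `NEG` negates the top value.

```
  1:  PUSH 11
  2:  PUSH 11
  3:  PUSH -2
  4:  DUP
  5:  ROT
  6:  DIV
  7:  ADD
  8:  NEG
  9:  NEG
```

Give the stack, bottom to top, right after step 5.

[11, -2, -2, 11]

PUSH 11 -> 11
PUSH 11 -> 11 11
PUSH -2 -> 11 11 -2
DUP     -> 11 11 -2 -2
ROT     -> 11 -2 -2 11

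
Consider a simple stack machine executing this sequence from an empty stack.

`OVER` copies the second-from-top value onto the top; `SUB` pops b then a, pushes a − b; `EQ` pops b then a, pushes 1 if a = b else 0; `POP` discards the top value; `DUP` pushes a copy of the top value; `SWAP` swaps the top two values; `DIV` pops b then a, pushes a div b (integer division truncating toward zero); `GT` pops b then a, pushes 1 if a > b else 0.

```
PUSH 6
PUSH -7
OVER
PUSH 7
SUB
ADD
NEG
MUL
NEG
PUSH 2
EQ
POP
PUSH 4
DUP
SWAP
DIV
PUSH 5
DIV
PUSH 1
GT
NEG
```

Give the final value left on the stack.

PUSH 6   6
PUSH -7  6 -7
OVER     6 -7 6
PUSH 7   6 -7 6 7
SUB      6 -7 -1
ADD      6 -8
NEG      6 8
MUL      48
NEG      -48
PUSH 2   -48 2
EQ       0
POP      (empty)
PUSH 4   4
DUP      4 4
SWAP     4 4
DIV      1
PUSH 5   1 5
DIV      0
PUSH 1   0 1
GT       0
NEG      0

0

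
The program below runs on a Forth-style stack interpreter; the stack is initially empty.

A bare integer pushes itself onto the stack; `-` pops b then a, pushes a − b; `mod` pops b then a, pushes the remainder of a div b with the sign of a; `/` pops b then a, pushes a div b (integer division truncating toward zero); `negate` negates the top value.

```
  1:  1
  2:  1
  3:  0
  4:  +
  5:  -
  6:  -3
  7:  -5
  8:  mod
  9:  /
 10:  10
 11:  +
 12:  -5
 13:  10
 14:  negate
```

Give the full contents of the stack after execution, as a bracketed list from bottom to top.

[10, -5, -10]

1       [1]
1       [1, 1]
0       [1, 1, 0]
+       [1, 1]
-       [0]
-3      [0, -3]
-5      [0, -3, -5]
mod     [0, -3]
/       [0]
10      [0, 10]
+       [10]
-5      [10, -5]
10      [10, -5, 10]
negate  [10, -5, -10]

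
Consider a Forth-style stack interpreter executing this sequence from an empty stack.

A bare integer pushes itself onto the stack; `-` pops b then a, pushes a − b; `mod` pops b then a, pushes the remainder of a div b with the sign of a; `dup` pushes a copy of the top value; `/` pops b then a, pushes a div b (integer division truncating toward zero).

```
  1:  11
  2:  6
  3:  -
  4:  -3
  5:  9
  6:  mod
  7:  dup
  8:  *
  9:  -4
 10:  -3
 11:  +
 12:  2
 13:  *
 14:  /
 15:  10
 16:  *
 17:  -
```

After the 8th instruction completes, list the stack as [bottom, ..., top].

[5, 9]

11   11
6    11 6
-    5
-3   5 -3
9    5 -3 9
mod  5 -3
dup  5 -3 -3
*    5 9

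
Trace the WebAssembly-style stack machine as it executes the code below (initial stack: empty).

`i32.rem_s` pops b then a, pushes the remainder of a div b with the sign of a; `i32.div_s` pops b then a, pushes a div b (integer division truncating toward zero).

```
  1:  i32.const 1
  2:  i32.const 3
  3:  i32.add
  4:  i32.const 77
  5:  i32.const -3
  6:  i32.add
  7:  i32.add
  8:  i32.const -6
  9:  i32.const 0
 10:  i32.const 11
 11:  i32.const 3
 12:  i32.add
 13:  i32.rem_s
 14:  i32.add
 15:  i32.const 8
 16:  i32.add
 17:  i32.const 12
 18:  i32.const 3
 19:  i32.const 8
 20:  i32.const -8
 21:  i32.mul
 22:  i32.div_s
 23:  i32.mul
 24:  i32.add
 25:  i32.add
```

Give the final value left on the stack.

i32.const 1  : 1
i32.const 3  : 1 3
i32.add      : 4
i32.const 77 : 4 77
i32.const -3 : 4 77 -3
i32.add      : 4 74
i32.add      : 78
i32.const -6 : 78 -6
i32.const 0  : 78 -6 0
i32.const 11 : 78 -6 0 11
i32.const 3  : 78 -6 0 11 3
i32.add      : 78 -6 0 14
i32.rem_s    : 78 -6 0
i32.add      : 78 -6
i32.const 8  : 78 -6 8
i32.add      : 78 2
i32.const 12 : 78 2 12
i32.const 3  : 78 2 12 3
i32.const 8  : 78 2 12 3 8
i32.const -8 : 78 2 12 3 8 -8
i32.mul      : 78 2 12 3 -64
i32.div_s    : 78 2 12 0
i32.mul      : 78 2 0
i32.add      : 78 2
i32.add      : 80

80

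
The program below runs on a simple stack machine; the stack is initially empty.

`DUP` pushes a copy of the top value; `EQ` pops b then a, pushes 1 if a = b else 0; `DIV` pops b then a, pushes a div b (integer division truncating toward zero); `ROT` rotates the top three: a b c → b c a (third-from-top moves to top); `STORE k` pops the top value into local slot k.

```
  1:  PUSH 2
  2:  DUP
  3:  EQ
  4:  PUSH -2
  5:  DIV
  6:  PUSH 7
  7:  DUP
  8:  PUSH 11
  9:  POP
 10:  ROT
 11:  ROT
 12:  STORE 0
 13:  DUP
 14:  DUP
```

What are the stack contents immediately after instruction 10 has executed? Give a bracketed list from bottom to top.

[7, 7, 0]

PUSH 2  -> [2]
DUP     -> [2, 2]
EQ      -> [1]
PUSH -2 -> [1, -2]
DIV     -> [0]
PUSH 7  -> [0, 7]
DUP     -> [0, 7, 7]
PUSH 11 -> [0, 7, 7, 11]
POP     -> [0, 7, 7]
ROT     -> [7, 7, 0]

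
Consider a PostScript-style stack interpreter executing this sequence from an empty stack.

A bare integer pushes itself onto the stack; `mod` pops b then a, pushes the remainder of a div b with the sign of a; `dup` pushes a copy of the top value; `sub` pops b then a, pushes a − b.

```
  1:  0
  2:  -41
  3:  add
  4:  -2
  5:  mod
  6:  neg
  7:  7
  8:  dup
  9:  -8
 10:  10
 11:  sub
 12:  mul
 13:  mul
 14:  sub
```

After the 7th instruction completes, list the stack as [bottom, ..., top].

0   : [0]
-41 : [0, -41]
add : [-41]
-2  : [-41, -2]
mod : [-1]
neg : [1]
7   : [1, 7]

[1, 7]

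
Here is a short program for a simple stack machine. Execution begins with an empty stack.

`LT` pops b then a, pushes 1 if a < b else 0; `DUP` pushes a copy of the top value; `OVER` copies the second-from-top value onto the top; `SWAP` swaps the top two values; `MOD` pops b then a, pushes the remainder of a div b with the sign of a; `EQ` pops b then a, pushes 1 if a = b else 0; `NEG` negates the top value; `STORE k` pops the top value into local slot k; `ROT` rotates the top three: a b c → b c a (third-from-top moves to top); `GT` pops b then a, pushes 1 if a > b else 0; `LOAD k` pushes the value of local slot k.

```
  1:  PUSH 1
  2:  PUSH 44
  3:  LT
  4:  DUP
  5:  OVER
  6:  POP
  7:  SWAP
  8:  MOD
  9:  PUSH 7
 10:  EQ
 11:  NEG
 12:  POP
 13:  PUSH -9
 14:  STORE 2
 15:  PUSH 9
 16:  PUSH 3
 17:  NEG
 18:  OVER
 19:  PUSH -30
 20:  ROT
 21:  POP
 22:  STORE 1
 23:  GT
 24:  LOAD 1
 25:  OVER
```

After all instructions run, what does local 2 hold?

PUSH 1   : [1]
PUSH 44  : [1, 44]
LT       : [1]
DUP      : [1, 1]
OVER     : [1, 1, 1]
POP      : [1, 1]
SWAP     : [1, 1]
MOD      : [0]
PUSH 7   : [0, 7]
EQ       : [0]
NEG      : [0]
POP      : []
PUSH -9  : [-9]
STORE 2  : []
PUSH 9   : [9]
PUSH 3   : [9, 3]
NEG      : [9, -3]
OVER     : [9, -3, 9]
PUSH -30 : [9, -3, 9, -30]
ROT      : [9, 9, -30, -3]
POP      : [9, 9, -30]
STORE 1  : [9, 9]
GT       : [0]
LOAD 1   : [0, -30]
OVER     : [0, -30, 0]

-9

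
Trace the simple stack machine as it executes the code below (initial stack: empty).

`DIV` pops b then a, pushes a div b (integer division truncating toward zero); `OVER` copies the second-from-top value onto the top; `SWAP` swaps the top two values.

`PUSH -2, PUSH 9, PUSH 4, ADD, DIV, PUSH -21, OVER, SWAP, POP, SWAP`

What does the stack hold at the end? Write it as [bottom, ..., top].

PUSH -2  : -2
PUSH 9   : -2 9
PUSH 4   : -2 9 4
ADD      : -2 13
DIV      : 0
PUSH -21 : 0 -21
OVER     : 0 -21 0
SWAP     : 0 0 -21
POP      : 0 0
SWAP     : 0 0

[0, 0]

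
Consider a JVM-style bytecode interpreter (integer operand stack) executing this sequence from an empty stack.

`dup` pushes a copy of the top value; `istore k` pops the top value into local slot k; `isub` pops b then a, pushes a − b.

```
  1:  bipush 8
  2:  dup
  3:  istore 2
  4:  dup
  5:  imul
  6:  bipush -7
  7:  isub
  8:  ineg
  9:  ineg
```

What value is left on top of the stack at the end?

71

bipush 8   [8]
dup        [8, 8]
istore 2   [8]
dup        [8, 8]
imul       [64]
bipush -7  [64, -7]
isub       [71]
ineg       [-71]
ineg       [71]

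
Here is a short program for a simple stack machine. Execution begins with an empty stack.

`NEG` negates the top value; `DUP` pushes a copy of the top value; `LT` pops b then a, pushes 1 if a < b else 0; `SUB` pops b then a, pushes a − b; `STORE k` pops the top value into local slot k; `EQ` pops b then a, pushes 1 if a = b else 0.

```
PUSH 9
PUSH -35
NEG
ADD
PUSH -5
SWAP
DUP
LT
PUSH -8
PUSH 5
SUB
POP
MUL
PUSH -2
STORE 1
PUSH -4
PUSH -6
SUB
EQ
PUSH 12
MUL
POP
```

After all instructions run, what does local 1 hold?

PUSH 9   : [9]
PUSH -35 : [9, -35]
NEG      : [9, 35]
ADD      : [44]
PUSH -5  : [44, -5]
SWAP     : [-5, 44]
DUP      : [-5, 44, 44]
LT       : [-5, 0]
PUSH -8  : [-5, 0, -8]
PUSH 5   : [-5, 0, -8, 5]
SUB      : [-5, 0, -13]
POP      : [-5, 0]
MUL      : [0]
PUSH -2  : [0, -2]
STORE 1  : [0]
PUSH -4  : [0, -4]
PUSH -6  : [0, -4, -6]
SUB      : [0, 2]
EQ       : [0]
PUSH 12  : [0, 12]
MUL      : [0]
POP      : []

-2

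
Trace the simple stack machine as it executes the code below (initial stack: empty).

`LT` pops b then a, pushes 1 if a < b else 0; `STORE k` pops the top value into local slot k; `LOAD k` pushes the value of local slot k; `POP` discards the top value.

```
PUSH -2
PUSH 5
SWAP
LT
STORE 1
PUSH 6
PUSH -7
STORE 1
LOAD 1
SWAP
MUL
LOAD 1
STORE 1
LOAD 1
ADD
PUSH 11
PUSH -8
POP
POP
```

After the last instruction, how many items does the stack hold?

1

PUSH -2 → -2
PUSH 5  → -2 5
SWAP    → 5 -2
LT      → 0
STORE 1 → (empty)
PUSH 6  → 6
PUSH -7 → 6 -7
STORE 1 → 6
LOAD 1  → 6 -7
SWAP    → -7 6
MUL     → -42
LOAD 1  → -42 -7
STORE 1 → -42
LOAD 1  → -42 -7
ADD     → -49
PUSH 11 → -49 11
PUSH -8 → -49 11 -8
POP     → -49 11
POP     → -49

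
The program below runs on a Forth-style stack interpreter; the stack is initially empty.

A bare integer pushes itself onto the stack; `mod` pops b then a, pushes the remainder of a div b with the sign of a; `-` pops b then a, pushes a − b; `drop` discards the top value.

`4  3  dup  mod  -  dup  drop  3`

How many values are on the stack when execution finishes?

2

4    : [4]
3    : [4, 3]
dup  : [4, 3, 3]
mod  : [4, 0]
-    : [4]
dup  : [4, 4]
drop : [4]
3    : [4, 3]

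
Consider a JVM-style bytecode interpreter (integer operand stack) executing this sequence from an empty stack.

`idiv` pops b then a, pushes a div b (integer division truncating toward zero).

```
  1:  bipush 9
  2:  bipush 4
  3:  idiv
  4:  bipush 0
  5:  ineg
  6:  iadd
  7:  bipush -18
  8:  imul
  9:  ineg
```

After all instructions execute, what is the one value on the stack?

bipush 9   → [9]
bipush 4   → [9, 4]
idiv       → [2]
bipush 0   → [2, 0]
ineg       → [2, 0]
iadd       → [2]
bipush -18 → [2, -18]
imul       → [-36]
ineg       → [36]

36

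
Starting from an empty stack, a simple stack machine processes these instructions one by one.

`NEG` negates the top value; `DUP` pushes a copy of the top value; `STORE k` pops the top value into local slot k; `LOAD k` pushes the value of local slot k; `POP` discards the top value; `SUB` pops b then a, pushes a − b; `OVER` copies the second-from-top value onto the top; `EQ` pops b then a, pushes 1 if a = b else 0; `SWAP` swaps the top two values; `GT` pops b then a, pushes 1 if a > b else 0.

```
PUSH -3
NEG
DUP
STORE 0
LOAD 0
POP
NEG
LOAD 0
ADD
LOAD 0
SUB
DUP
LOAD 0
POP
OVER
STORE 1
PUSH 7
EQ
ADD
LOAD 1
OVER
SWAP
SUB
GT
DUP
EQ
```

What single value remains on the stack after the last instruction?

PUSH -3 : -3
NEG     : 3
DUP     : 3 3
STORE 0 : 3
LOAD 0  : 3 3
POP     : 3
NEG     : -3
LOAD 0  : -3 3
ADD     : 0
LOAD 0  : 0 3
SUB     : -3
DUP     : -3 -3
LOAD 0  : -3 -3 3
POP     : -3 -3
OVER    : -3 -3 -3
STORE 1 : -3 -3
PUSH 7  : -3 -3 7
EQ      : -3 0
ADD     : -3
LOAD 1  : -3 -3
OVER    : -3 -3 -3
SWAP    : -3 -3 -3
SUB     : -3 0
GT      : 0
DUP     : 0 0
EQ      : 1

1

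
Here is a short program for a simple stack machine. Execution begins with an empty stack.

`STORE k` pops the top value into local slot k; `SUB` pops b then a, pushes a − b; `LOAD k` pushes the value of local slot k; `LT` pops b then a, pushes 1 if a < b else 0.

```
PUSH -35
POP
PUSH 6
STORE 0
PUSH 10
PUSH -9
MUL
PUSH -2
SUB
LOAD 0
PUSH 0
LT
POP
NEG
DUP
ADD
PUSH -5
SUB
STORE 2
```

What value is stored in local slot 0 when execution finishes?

6

PUSH -35 : -35
POP      : (empty)
PUSH 6   : 6
STORE 0  : (empty)
PUSH 10  : 10
PUSH -9  : 10 -9
MUL      : -90
PUSH -2  : -90 -2
SUB      : -88
LOAD 0   : -88 6
PUSH 0   : -88 6 0
LT       : -88 0
POP      : -88
NEG      : 88
DUP      : 88 88
ADD      : 176
PUSH -5  : 176 -5
SUB      : 181
STORE 2  : (empty)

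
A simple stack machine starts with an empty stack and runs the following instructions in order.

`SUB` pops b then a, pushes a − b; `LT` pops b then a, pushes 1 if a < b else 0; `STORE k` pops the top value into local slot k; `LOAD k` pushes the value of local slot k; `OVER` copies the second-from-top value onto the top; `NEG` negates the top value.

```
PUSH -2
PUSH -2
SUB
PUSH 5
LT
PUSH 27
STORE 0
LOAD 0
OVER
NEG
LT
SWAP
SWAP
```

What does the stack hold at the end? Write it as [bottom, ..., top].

PUSH -2 : -2
PUSH -2 : -2 -2
SUB     : 0
PUSH 5  : 0 5
LT      : 1
PUSH 27 : 1 27
STORE 0 : 1
LOAD 0  : 1 27
OVER    : 1 27 1
NEG     : 1 27 -1
LT      : 1 0
SWAP    : 0 1
SWAP    : 1 0

[1, 0]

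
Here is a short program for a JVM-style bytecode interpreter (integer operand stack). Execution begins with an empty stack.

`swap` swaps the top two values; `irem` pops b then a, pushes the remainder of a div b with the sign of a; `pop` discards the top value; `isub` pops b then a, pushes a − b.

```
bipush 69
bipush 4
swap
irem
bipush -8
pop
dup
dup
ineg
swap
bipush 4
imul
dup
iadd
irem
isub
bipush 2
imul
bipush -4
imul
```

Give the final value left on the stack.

-64

bipush 69 → [69]
bipush 4  → [69, 4]
swap      → [4, 69]
irem      → [4]
bipush -8 → [4, -8]
pop       → [4]
dup       → [4, 4]
dup       → [4, 4, 4]
ineg      → [4, 4, -4]
swap      → [4, -4, 4]
bipush 4  → [4, -4, 4, 4]
imul      → [4, -4, 16]
dup       → [4, -4, 16, 16]
iadd      → [4, -4, 32]
irem      → [4, -4]
isub      → [8]
bipush 2  → [8, 2]
imul      → [16]
bipush -4 → [16, -4]
imul      → [-64]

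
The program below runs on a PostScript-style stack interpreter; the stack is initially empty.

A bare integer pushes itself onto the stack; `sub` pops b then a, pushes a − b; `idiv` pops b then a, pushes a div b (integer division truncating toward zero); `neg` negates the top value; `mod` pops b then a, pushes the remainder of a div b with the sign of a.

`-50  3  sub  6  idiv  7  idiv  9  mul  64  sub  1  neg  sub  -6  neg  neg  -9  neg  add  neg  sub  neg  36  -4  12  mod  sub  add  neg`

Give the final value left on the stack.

-109

-50  → [-50]
3    → [-50, 3]
sub  → [-53]
6    → [-53, 6]
idiv → [-8]
7    → [-8, 7]
idiv → [-1]
9    → [-1, 9]
mul  → [-9]
64   → [-9, 64]
sub  → [-73]
1    → [-73, 1]
neg  → [-73, -1]
sub  → [-72]
-6   → [-72, -6]
neg  → [-72, 6]
neg  → [-72, -6]
-9   → [-72, -6, -9]
neg  → [-72, -6, 9]
add  → [-72, 3]
neg  → [-72, -3]
sub  → [-69]
neg  → [69]
36   → [69, 36]
-4   → [69, 36, -4]
12   → [69, 36, -4, 12]
mod  → [69, 36, -4]
sub  → [69, 40]
add  → [109]
neg  → [-109]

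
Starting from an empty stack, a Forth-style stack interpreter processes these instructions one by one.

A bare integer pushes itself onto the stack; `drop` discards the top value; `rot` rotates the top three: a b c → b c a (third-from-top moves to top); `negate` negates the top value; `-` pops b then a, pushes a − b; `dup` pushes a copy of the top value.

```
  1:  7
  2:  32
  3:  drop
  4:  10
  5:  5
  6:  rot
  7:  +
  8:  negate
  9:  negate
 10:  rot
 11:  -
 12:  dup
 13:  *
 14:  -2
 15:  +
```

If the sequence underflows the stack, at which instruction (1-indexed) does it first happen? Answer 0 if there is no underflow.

7       7
32      7 32
drop    7
10      7 10
5       7 10 5
rot     10 5 7
+       10 12
negate  10 -12
negate  10 12
rot  — needs 3 operands, stack has 2 → underflow

10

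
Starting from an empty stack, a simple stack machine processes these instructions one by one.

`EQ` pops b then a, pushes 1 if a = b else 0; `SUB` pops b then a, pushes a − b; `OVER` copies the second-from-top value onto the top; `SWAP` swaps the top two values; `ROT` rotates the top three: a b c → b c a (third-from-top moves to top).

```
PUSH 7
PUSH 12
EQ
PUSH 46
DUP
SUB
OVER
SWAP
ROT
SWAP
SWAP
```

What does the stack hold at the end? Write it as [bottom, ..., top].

PUSH 7  -> 7
PUSH 12 -> 7 12
EQ      -> 0
PUSH 46 -> 0 46
DUP     -> 0 46 46
SUB     -> 0 0
OVER    -> 0 0 0
SWAP    -> 0 0 0
ROT     -> 0 0 0
SWAP    -> 0 0 0
SWAP    -> 0 0 0

[0, 0, 0]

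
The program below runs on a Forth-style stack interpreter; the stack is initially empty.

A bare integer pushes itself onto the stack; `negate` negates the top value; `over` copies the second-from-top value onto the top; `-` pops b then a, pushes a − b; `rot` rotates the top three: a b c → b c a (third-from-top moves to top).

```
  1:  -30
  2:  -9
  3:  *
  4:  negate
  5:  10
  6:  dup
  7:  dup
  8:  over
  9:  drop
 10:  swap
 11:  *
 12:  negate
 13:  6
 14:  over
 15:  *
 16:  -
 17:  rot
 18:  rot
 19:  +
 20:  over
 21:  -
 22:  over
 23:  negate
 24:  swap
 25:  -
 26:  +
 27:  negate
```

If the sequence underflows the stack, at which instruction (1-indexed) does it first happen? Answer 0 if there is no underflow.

0

-30    : [-30]
-9     : [-30, -9]
*      : [270]
negate : [-270]
10     : [-270, 10]
dup    : [-270, 10, 10]
dup    : [-270, 10, 10, 10]
over   : [-270, 10, 10, 10, 10]
drop   : [-270, 10, 10, 10]
swap   : [-270, 10, 10, 10]
*      : [-270, 10, 100]
negate : [-270, 10, -100]
6      : [-270, 10, -100, 6]
over   : [-270, 10, -100, 6, -100]
*      : [-270, 10, -100, -600]
-      : [-270, 10, 500]
rot    : [10, 500, -270]
rot    : [500, -270, 10]
+      : [500, -260]
over   : [500, -260, 500]
-      : [500, -760]
over   : [500, -760, 500]
negate : [500, -760, -500]
swap   : [500, -500, -760]
-      : [500, 260]
+      : [760]
negate : [-760]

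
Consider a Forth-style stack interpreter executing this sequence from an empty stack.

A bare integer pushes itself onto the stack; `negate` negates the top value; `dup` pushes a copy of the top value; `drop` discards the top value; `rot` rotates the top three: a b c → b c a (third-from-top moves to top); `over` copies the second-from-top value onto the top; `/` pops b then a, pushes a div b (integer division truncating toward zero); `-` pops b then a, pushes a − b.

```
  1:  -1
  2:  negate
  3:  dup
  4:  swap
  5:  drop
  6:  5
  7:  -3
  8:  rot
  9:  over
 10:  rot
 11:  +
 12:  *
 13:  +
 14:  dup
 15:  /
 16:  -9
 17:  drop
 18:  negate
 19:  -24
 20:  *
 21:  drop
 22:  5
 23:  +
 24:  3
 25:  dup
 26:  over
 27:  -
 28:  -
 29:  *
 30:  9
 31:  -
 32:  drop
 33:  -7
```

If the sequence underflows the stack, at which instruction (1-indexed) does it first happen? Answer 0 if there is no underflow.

23

-1      [-1]
negate  [1]
dup     [1, 1]
swap    [1, 1]
drop    [1]
5       [1, 5]
-3      [1, 5, -3]
rot     [5, -3, 1]
over    [5, -3, 1, -3]
rot     [5, 1, -3, -3]
+       [5, 1, -6]
*       [5, -6]
+       [-1]
dup     [-1, -1]
/       [1]
-9      [1, -9]
drop    [1]
negate  [-1]
-24     [-1, -24]
*       [24]
drop    []
5       [5]
+  — needs 2 operands, stack has 1 → underflow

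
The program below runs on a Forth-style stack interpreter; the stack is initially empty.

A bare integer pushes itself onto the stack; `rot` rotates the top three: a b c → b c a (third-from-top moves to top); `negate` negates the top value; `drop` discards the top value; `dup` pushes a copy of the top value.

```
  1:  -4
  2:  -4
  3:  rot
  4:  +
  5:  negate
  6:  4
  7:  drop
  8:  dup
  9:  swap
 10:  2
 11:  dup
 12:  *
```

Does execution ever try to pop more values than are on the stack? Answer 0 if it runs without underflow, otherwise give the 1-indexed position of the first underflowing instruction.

3

-4 : [-4]
-4 : [-4, -4]
rot  — needs 3 operands, stack has 2 → underflow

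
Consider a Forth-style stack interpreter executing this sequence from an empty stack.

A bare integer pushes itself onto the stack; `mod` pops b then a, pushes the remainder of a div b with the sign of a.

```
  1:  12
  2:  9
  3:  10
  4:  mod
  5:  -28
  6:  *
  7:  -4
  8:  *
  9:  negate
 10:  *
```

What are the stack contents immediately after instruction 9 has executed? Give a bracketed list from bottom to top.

12     -> 12
9      -> 12 9
10     -> 12 9 10
mod    -> 12 9
-28    -> 12 9 -28
*      -> 12 -252
-4     -> 12 -252 -4
*      -> 12 1008
negate -> 12 -1008

[12, -1008]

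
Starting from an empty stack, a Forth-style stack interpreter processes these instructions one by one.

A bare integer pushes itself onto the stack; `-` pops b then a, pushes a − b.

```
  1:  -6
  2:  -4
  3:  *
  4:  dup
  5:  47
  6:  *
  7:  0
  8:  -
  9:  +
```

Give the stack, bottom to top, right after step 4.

-6  : -6
-4  : -6 -4
*   : 24
dup : 24 24

[24, 24]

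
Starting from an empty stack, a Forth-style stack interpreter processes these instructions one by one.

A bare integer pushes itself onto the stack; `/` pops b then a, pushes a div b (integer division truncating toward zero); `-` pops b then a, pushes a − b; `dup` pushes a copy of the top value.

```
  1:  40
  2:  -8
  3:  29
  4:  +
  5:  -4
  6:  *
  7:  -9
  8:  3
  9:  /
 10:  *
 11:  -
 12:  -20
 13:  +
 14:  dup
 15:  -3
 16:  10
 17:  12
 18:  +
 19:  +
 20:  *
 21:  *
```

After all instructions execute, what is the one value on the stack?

1022656

40  -> [40]
-8  -> [40, -8]
29  -> [40, -8, 29]
+   -> [40, 21]
-4  -> [40, 21, -4]
*   -> [40, -84]
-9  -> [40, -84, -9]
3   -> [40, -84, -9, 3]
/   -> [40, -84, -3]
*   -> [40, 252]
-   -> [-212]
-20 -> [-212, -20]
+   -> [-232]
dup -> [-232, -232]
-3  -> [-232, -232, -3]
10  -> [-232, -232, -3, 10]
12  -> [-232, -232, -3, 10, 12]
+   -> [-232, -232, -3, 22]
+   -> [-232, -232, 19]
*   -> [-232, -4408]
*   -> [1022656]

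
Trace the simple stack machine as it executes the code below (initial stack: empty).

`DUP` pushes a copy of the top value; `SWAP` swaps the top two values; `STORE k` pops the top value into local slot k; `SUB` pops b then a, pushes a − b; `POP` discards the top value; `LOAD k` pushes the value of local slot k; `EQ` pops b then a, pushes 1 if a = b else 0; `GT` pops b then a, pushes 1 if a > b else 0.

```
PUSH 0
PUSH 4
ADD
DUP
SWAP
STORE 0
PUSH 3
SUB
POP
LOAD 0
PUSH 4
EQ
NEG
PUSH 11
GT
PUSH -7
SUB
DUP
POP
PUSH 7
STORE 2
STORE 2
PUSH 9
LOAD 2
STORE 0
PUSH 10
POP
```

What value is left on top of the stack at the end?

PUSH 0   0
PUSH 4   0 4
ADD      4
DUP      4 4
SWAP     4 4
STORE 0  4
PUSH 3   4 3
SUB      1
POP      (empty)
LOAD 0   4
PUSH 4   4 4
EQ       1
NEG      -1
PUSH 11  -1 11
GT       0
PUSH -7  0 -7
SUB      7
DUP      7 7
POP      7
PUSH 7   7 7
STORE 2  7
STORE 2  (empty)
PUSH 9   9
LOAD 2   9 7
STORE 0  9
PUSH 10  9 10
POP      9

9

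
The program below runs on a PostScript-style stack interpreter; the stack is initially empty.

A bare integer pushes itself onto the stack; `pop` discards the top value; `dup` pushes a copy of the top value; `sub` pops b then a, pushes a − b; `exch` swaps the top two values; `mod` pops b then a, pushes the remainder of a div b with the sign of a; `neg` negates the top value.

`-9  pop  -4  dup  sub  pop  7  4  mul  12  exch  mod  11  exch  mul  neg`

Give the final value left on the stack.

-132

-9   : -9
pop  : (empty)
-4   : -4
dup  : -4 -4
sub  : 0
pop  : (empty)
7    : 7
4    : 7 4
mul  : 28
12   : 28 12
exch : 12 28
mod  : 12
11   : 12 11
exch : 11 12
mul  : 132
neg  : -132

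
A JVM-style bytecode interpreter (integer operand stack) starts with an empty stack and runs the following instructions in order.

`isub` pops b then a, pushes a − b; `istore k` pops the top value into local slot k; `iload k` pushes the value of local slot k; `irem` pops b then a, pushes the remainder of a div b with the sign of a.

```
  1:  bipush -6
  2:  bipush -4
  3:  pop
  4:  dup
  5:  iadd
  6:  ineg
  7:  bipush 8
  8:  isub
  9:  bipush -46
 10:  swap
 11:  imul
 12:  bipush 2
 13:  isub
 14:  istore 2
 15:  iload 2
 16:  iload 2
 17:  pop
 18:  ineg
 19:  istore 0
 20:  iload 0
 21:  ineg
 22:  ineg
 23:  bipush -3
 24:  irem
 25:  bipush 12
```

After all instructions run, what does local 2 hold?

-186

bipush -6  → -6
bipush -4  → -6 -4
pop        → -6
dup        → -6 -6
iadd       → -12
ineg       → 12
bipush 8   → 12 8
isub       → 4
bipush -46 → 4 -46
swap       → -46 4
imul       → -184
bipush 2   → -184 2
isub       → -186
istore 2   → (empty)
iload 2    → -186
iload 2    → -186 -186
pop        → -186
ineg       → 186
istore 0   → (empty)
iload 0    → 186
ineg       → -186
ineg       → 186
bipush -3  → 186 -3
irem       → 0
bipush 12  → 0 12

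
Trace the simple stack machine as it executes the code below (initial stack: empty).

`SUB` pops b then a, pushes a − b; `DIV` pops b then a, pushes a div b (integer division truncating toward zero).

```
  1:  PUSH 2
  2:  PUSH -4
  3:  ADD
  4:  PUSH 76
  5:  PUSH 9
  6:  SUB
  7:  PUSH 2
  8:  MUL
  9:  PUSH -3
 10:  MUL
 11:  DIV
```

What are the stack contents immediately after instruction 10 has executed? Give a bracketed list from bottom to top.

PUSH 2  -> 2
PUSH -4 -> 2 -4
ADD     -> -2
PUSH 76 -> -2 76
PUSH 9  -> -2 76 9
SUB     -> -2 67
PUSH 2  -> -2 67 2
MUL     -> -2 134
PUSH -3 -> -2 134 -3
MUL     -> -2 -402

[-2, -402]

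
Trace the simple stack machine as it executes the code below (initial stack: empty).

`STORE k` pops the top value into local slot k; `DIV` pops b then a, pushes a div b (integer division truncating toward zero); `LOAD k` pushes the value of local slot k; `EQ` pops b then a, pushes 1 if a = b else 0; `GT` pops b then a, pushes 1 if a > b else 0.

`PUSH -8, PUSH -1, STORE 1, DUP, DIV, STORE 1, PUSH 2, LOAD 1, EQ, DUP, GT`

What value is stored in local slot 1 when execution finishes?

1

PUSH -8 -> [-8]
PUSH -1 -> [-8, -1]
STORE 1 -> [-8]
DUP     -> [-8, -8]
DIV     -> [1]
STORE 1 -> []
PUSH 2  -> [2]
LOAD 1  -> [2, 1]
EQ      -> [0]
DUP     -> [0, 0]
GT      -> [0]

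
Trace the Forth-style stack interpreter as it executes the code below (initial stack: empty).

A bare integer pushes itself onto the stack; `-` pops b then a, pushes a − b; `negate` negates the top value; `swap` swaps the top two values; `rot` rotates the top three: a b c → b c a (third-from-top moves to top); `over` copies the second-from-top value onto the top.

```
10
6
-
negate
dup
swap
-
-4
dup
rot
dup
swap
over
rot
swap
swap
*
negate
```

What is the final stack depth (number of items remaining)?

4

10     → 10
6      → 10 6
-      → 4
negate → -4
dup    → -4 -4
swap   → -4 -4
-      → 0
-4     → 0 -4
dup    → 0 -4 -4
rot    → -4 -4 0
dup    → -4 -4 0 0
swap   → -4 -4 0 0
over   → -4 -4 0 0 0
rot    → -4 -4 0 0 0
swap   → -4 -4 0 0 0
swap   → -4 -4 0 0 0
*      → -4 -4 0 0
negate → -4 -4 0 0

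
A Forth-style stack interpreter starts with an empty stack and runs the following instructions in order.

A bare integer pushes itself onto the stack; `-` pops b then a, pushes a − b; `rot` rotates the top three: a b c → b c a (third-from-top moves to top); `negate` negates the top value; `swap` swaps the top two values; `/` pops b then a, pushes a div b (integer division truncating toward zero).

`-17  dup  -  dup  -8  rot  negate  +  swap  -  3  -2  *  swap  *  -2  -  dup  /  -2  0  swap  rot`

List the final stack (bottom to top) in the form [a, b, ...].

-17    -> [-17]
dup    -> [-17, -17]
-      -> [0]
dup    -> [0, 0]
-8     -> [0, 0, -8]
rot    -> [0, -8, 0]
negate -> [0, -8, 0]
+      -> [0, -8]
swap   -> [-8, 0]
-      -> [-8]
3      -> [-8, 3]
-2     -> [-8, 3, -2]
*      -> [-8, -6]
swap   -> [-6, -8]
*      -> [48]
-2     -> [48, -2]
-      -> [50]
dup    -> [50, 50]
/      -> [1]
-2     -> [1, -2]
0      -> [1, -2, 0]
swap   -> [1, 0, -2]
rot    -> [0, -2, 1]

[0, -2, 1]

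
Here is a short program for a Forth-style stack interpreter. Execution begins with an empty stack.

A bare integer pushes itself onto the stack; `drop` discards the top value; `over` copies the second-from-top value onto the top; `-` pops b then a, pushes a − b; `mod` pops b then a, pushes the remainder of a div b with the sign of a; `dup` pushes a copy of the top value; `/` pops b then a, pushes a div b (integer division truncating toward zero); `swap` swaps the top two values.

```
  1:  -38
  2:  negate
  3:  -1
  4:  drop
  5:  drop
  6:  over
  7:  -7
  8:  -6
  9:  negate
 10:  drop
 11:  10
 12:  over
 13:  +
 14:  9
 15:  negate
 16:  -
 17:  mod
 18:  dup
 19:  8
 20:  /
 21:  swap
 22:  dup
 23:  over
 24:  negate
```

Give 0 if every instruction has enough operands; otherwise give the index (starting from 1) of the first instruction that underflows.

-38    : -38
negate : 38
-1     : 38 -1
drop   : 38
drop   : (empty)
over  — needs 2 operands, stack has 0 → underflow

6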